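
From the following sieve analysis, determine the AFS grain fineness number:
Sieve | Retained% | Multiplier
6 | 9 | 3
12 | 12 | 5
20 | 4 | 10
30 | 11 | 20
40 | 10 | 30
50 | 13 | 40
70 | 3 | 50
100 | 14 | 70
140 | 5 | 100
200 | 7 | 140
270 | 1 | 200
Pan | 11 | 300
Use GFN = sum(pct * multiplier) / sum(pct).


Formula: GFN = sum(pct * multiplier) / sum(pct)
sum(pct * multiplier) = 7277
sum(pct) = 100
GFN = 7277 / 100 = 72.77

72.77


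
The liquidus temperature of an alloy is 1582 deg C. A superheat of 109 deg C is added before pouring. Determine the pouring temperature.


Formula: T_pour = T_melt + Superheat
T_pour = 1582 + 109 = 1691 deg C

Answer: 1691 deg C


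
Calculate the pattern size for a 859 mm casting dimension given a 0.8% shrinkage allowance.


Formula: L_pattern = L_casting * (1 + shrinkage_rate/100)
Shrinkage factor = 1 + 0.8/100 = 1.008
L_pattern = 859 mm * 1.008 = 865.8720 mm

Final answer: 865.8720 mm


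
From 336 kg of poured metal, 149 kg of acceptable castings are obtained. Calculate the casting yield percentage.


Formula: Casting Yield = (W_good / W_total) * 100
Yield = (149 kg / 336 kg) * 100 = 44.3452%

Final answer: 44.3452%


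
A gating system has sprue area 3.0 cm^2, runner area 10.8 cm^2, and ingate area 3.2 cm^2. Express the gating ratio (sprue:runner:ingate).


Sprue:Runner:Ingate = 1 : 10.8/3.0 : 3.2/3.0 = 1:3.60:1.07


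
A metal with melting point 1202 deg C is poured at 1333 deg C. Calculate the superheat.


Formula: Superheat = T_pour - T_melt
Superheat = 1333 - 1202 = 131 deg C


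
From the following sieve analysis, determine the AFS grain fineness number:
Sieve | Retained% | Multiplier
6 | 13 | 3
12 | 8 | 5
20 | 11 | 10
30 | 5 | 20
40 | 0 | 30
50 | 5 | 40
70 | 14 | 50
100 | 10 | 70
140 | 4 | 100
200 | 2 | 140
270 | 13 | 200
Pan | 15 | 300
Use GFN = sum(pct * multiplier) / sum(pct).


Formula: GFN = sum(pct * multiplier) / sum(pct)
sum(pct * multiplier) = 9669
sum(pct) = 100
GFN = 9669 / 100 = 96.69

96.69


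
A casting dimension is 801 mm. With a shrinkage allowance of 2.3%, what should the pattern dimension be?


Formula: L_pattern = L_casting * (1 + shrinkage_rate/100)
Shrinkage factor = 1 + 2.3/100 = 1.023
L_pattern = 801 mm * 1.023 = 819.4230 mm

Answer: 819.4230 mm


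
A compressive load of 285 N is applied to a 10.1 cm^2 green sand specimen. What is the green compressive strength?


Formula: Compressive Strength = Force / Area
Strength = 285 N / 10.1 cm^2 = 28.2178 N/cm^2

Answer: 28.2178 N/cm^2


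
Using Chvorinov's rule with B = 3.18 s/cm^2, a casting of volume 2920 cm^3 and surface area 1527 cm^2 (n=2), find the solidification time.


Formula: t_s = B * (V/A)^n  (Chvorinov's rule, n=2)
Modulus M = V/A = 2920/1527 = 1.912246 cm
M^2 = 1.912246^2 = 3.656685 cm^2
t_s = 3.18 * 3.656685 = 11.6283 s

Final answer: 11.6283 s


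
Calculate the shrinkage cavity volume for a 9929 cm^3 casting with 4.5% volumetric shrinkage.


Formula: V_shrink = V_casting * shrinkage_pct / 100
V_shrink = 9929 cm^3 * 4.5 / 100 = 446.8050 cm^3


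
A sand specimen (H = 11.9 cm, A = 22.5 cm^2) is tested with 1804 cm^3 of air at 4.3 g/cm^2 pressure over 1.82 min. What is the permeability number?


Formula: Permeability Number P = (V * H) / (p * A * t)
Numerator: V * H = 1804 * 11.9 = 21467.6
Denominator: p * A * t = 4.3 * 22.5 * 1.82 = 176.085
P = 21467.6 / 176.085 = 121.9161

Answer: 121.9161


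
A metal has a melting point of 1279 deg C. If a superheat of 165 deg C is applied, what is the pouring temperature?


Formula: T_pour = T_melt + Superheat
T_pour = 1279 + 165 = 1444 deg C

1444 deg C


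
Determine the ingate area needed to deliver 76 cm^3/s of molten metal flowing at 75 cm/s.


Formula: A_ingate = Q / v  (continuity equation)
A = 76 cm^3/s / 75 cm/s = 1.0133 cm^2

1.0133 cm^2


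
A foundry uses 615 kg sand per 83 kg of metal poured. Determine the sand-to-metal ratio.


Formula: Sand-to-Metal Ratio = W_sand / W_metal
Ratio = 615 kg / 83 kg = 7.4096

Final answer: 7.4096


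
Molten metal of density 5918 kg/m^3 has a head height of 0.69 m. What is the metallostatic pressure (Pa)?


Formula: P = rho * g * h
rho * g = 5918 * 9.81 = 58055.58 N/m^3
P = 58055.58 * 0.69 = 40058.3502 Pa

40058.3502 Pa


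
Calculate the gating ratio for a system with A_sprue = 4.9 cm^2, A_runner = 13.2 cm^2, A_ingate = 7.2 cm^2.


Sprue:Runner:Ingate = 1 : 13.2/4.9 : 7.2/4.9 = 1:2.69:1.47

Final answer: 1:2.69:1.47


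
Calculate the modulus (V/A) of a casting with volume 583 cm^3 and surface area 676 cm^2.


Formula: Casting Modulus M = V / A
M = 583 cm^3 / 676 cm^2 = 0.8624 cm

Final answer: 0.8624 cm


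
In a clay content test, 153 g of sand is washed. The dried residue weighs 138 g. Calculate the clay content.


Formula: Clay% = (W_total - W_washed) / W_total * 100
Clay mass = 153 - 138 = 15 g
Clay% = 15 / 153 * 100 = 9.8039%

Answer: 9.8039%


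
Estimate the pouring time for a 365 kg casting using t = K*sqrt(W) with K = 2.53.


Formula: t = K * sqrt(W)
sqrt(W) = sqrt(365) = 19.10497
t = 2.53 * 19.10497 = 48.3356 s


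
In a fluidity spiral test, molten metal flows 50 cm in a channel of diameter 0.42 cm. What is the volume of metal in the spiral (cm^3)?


Formula: V = pi * (d/2)^2 * L  (cylinder volume)
Radius = 0.42/2 = 0.21 cm
V = pi * 0.21^2 * 50 = 6.9272 cm^3

6.9272 cm^3


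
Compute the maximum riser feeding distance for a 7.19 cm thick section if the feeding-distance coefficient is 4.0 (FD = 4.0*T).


Formula: FD = 4.0 * T  (riser feeding-distance rule)
FD = 4.0 * 7.19 cm = 28.7600 cm


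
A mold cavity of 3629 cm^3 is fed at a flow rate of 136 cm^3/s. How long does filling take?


Formula: t_fill = V_mold / Q_flow
t = 3629 cm^3 / 136 cm^3/s = 26.6838 s

26.6838 s


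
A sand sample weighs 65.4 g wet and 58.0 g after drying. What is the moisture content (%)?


Formula: MC = (W_wet - W_dry) / W_wet * 100
Water mass = 65.4 - 58.0 = 7.4 g
MC = 7.4 / 65.4 * 100 = 11.3150%

Answer: 11.3150%


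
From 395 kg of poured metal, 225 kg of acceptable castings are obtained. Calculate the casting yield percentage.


Formula: Casting Yield = (W_good / W_total) * 100
Yield = (225 kg / 395 kg) * 100 = 56.9620%

56.9620%


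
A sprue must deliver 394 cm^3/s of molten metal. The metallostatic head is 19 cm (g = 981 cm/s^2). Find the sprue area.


Formula: v = sqrt(2*g*h), A = Q/v
Velocity: v = sqrt(2 * 981 * 19) = sqrt(37278) = 193.0751 cm/s
Sprue area: A = Q / v = 394 / 193.0751 = 2.0407 cm^2

Answer: 2.0407 cm^2


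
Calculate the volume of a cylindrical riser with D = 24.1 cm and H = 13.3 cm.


Formula: V = pi * (D/2)^2 * H  (cylinder volume)
Radius = D/2 = 24.1/2 = 12.05 cm
V = pi * 12.05^2 * 13.3 = 6067.0225 cm^3

Final answer: 6067.0225 cm^3


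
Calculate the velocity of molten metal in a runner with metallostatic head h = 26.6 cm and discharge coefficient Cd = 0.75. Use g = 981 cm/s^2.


Formula: v = Cd * sqrt(2 * g * h)  (Torricelli with discharge coefficient)
2*g*h = 2 * 981 * 26.6 = 52189.2 cm^2/s^2
sqrt(52189.2) = 228.44956 cm/s
v = 0.75 * 228.44956 = 171.3372 cm/s


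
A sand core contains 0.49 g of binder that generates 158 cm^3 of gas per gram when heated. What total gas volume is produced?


Formula: V_gas = W_binder * gas_evolution_rate
V = 0.49 g * 158 cm^3/g = 77.4200 cm^3

Answer: 77.4200 cm^3


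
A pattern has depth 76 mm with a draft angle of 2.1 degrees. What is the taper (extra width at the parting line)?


Formula: taper = depth * tan(draft_angle)
tan(2.1 deg) = 0.0366683
taper = 76 mm * 0.0366683 = 2.7868 mm

Final answer: 2.7868 mm


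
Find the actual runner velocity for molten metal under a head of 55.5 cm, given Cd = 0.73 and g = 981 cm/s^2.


Formula: v = Cd * sqrt(2 * g * h)  (Torricelli with discharge coefficient)
2*g*h = 2 * 981 * 55.5 = 108891.0 cm^2/s^2
sqrt(108891.0) = 329.98636 cm/s
v = 0.73 * 329.98636 = 240.8900 cm/s

Answer: 240.8900 cm/s


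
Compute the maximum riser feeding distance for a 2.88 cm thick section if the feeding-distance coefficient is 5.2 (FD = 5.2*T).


Formula: FD = 5.2 * T  (riser feeding-distance rule)
FD = 5.2 * 2.88 cm = 14.9760 cm

14.9760 cm


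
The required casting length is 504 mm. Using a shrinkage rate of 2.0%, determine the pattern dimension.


Formula: L_pattern = L_casting * (1 + shrinkage_rate/100)
Shrinkage factor = 1 + 2.0/100 = 1.02
L_pattern = 504 mm * 1.02 = 514.0800 mm

514.0800 mm


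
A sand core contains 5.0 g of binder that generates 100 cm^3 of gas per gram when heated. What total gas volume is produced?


Formula: V_gas = W_binder * gas_evolution_rate
V = 5.0 g * 100 cm^3/g = 500.0000 cm^3

Answer: 500.0000 cm^3


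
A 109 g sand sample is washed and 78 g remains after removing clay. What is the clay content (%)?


Formula: Clay% = (W_total - W_washed) / W_total * 100
Clay mass = 109 - 78 = 31 g
Clay% = 31 / 109 * 100 = 28.4404%


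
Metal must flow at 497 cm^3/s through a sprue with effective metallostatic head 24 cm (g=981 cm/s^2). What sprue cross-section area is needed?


Formula: v = sqrt(2*g*h), A = Q/v
Velocity: v = sqrt(2 * 981 * 24) = sqrt(47088) = 216.9977 cm/s
Sprue area: A = Q / v = 497 / 216.9977 = 2.2903 cm^2

2.2903 cm^2


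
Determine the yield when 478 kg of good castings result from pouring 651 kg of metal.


Formula: Casting Yield = (W_good / W_total) * 100
Yield = (478 kg / 651 kg) * 100 = 73.4255%

Answer: 73.4255%


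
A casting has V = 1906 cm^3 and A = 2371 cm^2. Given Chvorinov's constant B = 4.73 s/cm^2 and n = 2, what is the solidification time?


Formula: t_s = B * (V/A)^n  (Chvorinov's rule, n=2)
Modulus M = V/A = 1906/2371 = 0.803880 cm
M^2 = 0.803880^2 = 0.646223 cm^2
t_s = 4.73 * 0.646223 = 3.0566 s


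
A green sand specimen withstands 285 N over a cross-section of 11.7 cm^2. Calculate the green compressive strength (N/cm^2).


Formula: Compressive Strength = Force / Area
Strength = 285 N / 11.7 cm^2 = 24.3590 N/cm^2


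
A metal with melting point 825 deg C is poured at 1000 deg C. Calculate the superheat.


Formula: Superheat = T_pour - T_melt
Superheat = 1000 - 825 = 175 deg C

Answer: 175 deg C


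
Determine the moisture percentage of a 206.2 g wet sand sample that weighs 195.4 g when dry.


Formula: MC = (W_wet - W_dry) / W_wet * 100
Water mass = 206.2 - 195.4 = 10.8 g
MC = 10.8 / 206.2 * 100 = 5.2376%

Final answer: 5.2376%


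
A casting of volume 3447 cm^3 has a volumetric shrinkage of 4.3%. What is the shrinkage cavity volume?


Formula: V_shrink = V_casting * shrinkage_pct / 100
V_shrink = 3447 cm^3 * 4.3 / 100 = 148.2210 cm^3

Final answer: 148.2210 cm^3


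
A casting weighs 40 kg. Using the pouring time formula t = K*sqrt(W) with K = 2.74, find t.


Formula: t = K * sqrt(W)
sqrt(W) = sqrt(40) = 6.32456
t = 2.74 * 6.32456 = 17.3293 s

Final answer: 17.3293 s


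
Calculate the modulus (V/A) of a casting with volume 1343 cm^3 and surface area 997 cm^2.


Formula: Casting Modulus M = V / A
M = 1343 cm^3 / 997 cm^2 = 1.3470 cm

1.3470 cm


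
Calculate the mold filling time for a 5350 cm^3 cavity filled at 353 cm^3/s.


Formula: t_fill = V_mold / Q_flow
t = 5350 cm^3 / 353 cm^3/s = 15.1558 s


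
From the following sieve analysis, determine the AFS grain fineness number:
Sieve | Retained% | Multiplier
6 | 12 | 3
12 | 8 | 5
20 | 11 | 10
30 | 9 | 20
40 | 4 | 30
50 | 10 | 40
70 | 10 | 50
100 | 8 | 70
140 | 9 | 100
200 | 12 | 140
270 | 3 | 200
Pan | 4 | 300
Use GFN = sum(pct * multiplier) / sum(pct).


Formula: GFN = sum(pct * multiplier) / sum(pct)
sum(pct * multiplier) = 6326
sum(pct) = 100
GFN = 6326 / 100 = 63.26


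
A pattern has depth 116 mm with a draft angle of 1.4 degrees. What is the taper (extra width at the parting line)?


Formula: taper = depth * tan(draft_angle)
tan(1.4 deg) = 0.0244395
taper = 116 mm * 0.0244395 = 2.8350 mm

Final answer: 2.8350 mm


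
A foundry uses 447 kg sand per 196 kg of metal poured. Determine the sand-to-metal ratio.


Formula: Sand-to-Metal Ratio = W_sand / W_metal
Ratio = 447 kg / 196 kg = 2.2806

Answer: 2.2806


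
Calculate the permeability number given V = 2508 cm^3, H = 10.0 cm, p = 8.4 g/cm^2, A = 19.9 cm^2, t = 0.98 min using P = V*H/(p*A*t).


Formula: Permeability Number P = (V * H) / (p * A * t)
Numerator: V * H = 2508 * 10.0 = 25080.0
Denominator: p * A * t = 8.4 * 19.9 * 0.98 = 163.8168
P = 25080.0 / 163.8168 = 153.0979

153.0979


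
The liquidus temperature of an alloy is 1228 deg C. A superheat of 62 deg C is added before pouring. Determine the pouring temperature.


Formula: T_pour = T_melt + Superheat
T_pour = 1228 + 62 = 1290 deg C


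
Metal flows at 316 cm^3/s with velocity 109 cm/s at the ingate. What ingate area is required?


Formula: A_ingate = Q / v  (continuity equation)
A = 316 cm^3/s / 109 cm/s = 2.8991 cm^2

Answer: 2.8991 cm^2


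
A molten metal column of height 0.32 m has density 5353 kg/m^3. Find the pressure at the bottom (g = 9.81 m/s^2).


Formula: P = rho * g * h
rho * g = 5353 * 9.81 = 52512.93 N/m^3
P = 52512.93 * 0.32 = 16804.1376 Pa

Answer: 16804.1376 Pa


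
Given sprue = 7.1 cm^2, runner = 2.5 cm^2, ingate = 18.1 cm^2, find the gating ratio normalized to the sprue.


Sprue:Runner:Ingate = 1 : 2.5/7.1 : 18.1/7.1 = 1:0.35:2.55

1:0.35:2.55


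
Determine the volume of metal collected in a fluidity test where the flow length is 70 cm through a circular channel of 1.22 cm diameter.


Formula: V = pi * (d/2)^2 * L  (cylinder volume)
Radius = 1.22/2 = 0.61 cm
V = pi * 0.61^2 * 70 = 81.8291 cm^3

Final answer: 81.8291 cm^3


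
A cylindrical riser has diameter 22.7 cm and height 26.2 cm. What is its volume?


Formula: V = pi * (D/2)^2 * H  (cylinder volume)
Radius = D/2 = 22.7/2 = 11.35 cm
V = pi * 11.35^2 * 26.2 = 10603.3449 cm^3


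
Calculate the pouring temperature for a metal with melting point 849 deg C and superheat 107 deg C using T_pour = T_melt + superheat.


Formula: T_pour = T_melt + Superheat
T_pour = 849 + 107 = 956 deg C


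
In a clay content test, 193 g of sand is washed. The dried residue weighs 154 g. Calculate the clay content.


Formula: Clay% = (W_total - W_washed) / W_total * 100
Clay mass = 193 - 154 = 39 g
Clay% = 39 / 193 * 100 = 20.2073%

20.2073%


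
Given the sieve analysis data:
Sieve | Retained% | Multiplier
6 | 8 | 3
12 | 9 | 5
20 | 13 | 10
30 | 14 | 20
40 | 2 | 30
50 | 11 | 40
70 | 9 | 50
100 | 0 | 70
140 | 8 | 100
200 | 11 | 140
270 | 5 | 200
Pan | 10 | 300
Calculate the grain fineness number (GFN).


Formula: GFN = sum(pct * multiplier) / sum(pct)
sum(pct * multiplier) = 7769
sum(pct) = 100
GFN = 7769 / 100 = 77.69


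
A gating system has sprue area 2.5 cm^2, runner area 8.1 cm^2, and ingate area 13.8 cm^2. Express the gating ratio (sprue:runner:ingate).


Sprue:Runner:Ingate = 1 : 8.1/2.5 : 13.8/2.5 = 1:3.24:5.52


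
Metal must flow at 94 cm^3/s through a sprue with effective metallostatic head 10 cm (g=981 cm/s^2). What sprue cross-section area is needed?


Formula: v = sqrt(2*g*h), A = Q/v
Velocity: v = sqrt(2 * 981 * 10) = sqrt(19620) = 140.0714 cm/s
Sprue area: A = Q / v = 94 / 140.0714 = 0.6711 cm^2

Answer: 0.6711 cm^2


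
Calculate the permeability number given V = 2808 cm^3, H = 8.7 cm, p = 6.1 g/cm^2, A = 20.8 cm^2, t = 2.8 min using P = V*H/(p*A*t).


Formula: Permeability Number P = (V * H) / (p * A * t)
Numerator: V * H = 2808 * 8.7 = 24429.6
Denominator: p * A * t = 6.1 * 20.8 * 2.8 = 355.264
P = 24429.6 / 355.264 = 68.7646

Answer: 68.7646


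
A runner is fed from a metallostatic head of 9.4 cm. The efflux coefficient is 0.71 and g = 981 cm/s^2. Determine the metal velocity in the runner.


Formula: v = Cd * sqrt(2 * g * h)  (Torricelli with discharge coefficient)
2*g*h = 2 * 981 * 9.4 = 18442.8 cm^2/s^2
sqrt(18442.8) = 135.80427 cm/s
v = 0.71 * 135.80427 = 96.4210 cm/s

Answer: 96.4210 cm/s


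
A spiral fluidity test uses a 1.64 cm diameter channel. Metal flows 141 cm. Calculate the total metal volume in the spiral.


Formula: V = pi * (d/2)^2 * L  (cylinder volume)
Radius = 1.64/2 = 0.82 cm
V = pi * 0.82^2 * 141 = 297.8494 cm^3

Answer: 297.8494 cm^3


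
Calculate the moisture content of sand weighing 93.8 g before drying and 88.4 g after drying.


Formula: MC = (W_wet - W_dry) / W_wet * 100
Water mass = 93.8 - 88.4 = 5.4 g
MC = 5.4 / 93.8 * 100 = 5.7569%

Final answer: 5.7569%


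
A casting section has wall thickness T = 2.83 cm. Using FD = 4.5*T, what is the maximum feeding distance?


Formula: FD = 4.5 * T  (riser feeding-distance rule)
FD = 4.5 * 2.83 cm = 12.7350 cm


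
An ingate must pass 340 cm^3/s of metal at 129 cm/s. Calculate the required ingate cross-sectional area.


Formula: A_ingate = Q / v  (continuity equation)
A = 340 cm^3/s / 129 cm/s = 2.6357 cm^2

Answer: 2.6357 cm^2


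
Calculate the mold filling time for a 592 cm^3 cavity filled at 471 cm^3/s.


Formula: t_fill = V_mold / Q_flow
t = 592 cm^3 / 471 cm^3/s = 1.2569 s

1.2569 s


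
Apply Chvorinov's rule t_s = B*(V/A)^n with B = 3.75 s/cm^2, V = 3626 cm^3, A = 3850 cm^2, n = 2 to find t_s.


Formula: t_s = B * (V/A)^n  (Chvorinov's rule, n=2)
Modulus M = V/A = 3626/3850 = 0.941818 cm
M^2 = 0.941818^2 = 0.887021 cm^2
t_s = 3.75 * 0.887021 = 3.3263 s

Final answer: 3.3263 s


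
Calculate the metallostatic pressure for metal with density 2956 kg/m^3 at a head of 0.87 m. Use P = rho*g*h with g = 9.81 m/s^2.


Formula: P = rho * g * h
rho * g = 2956 * 9.81 = 28998.36 N/m^3
P = 28998.36 * 0.87 = 25228.5732 Pa

Final answer: 25228.5732 Pa


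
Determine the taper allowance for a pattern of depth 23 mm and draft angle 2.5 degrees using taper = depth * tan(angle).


Formula: taper = depth * tan(draft_angle)
tan(2.5 deg) = 0.0436609
taper = 23 mm * 0.0436609 = 1.0042 mm

Final answer: 1.0042 mm


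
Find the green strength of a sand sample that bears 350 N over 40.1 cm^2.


Formula: Compressive Strength = Force / Area
Strength = 350 N / 40.1 cm^2 = 8.7282 N/cm^2

Answer: 8.7282 N/cm^2


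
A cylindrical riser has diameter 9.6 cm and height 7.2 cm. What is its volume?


Formula: V = pi * (D/2)^2 * H  (cylinder volume)
Radius = D/2 = 9.6/2 = 4.8 cm
V = pi * 4.8^2 * 7.2 = 521.1525 cm^3

Final answer: 521.1525 cm^3


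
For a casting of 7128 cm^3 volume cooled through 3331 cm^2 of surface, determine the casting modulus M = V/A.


Formula: Casting Modulus M = V / A
M = 7128 cm^3 / 3331 cm^2 = 2.1399 cm


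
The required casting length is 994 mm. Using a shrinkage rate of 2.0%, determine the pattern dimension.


Formula: L_pattern = L_casting * (1 + shrinkage_rate/100)
Shrinkage factor = 1 + 2.0/100 = 1.02
L_pattern = 994 mm * 1.02 = 1013.8800 mm

Answer: 1013.8800 mm


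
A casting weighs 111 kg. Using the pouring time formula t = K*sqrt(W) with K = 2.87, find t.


Formula: t = K * sqrt(W)
sqrt(W) = sqrt(111) = 10.53565
t = 2.87 * 10.53565 = 30.2373 s

Answer: 30.2373 s


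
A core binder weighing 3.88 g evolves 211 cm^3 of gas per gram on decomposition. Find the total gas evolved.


Formula: V_gas = W_binder * gas_evolution_rate
V = 3.88 g * 211 cm^3/g = 818.6800 cm^3

Final answer: 818.6800 cm^3


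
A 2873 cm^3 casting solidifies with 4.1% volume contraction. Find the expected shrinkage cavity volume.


Formula: V_shrink = V_casting * shrinkage_pct / 100
V_shrink = 2873 cm^3 * 4.1 / 100 = 117.7930 cm^3


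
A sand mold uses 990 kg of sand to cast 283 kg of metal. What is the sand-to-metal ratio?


Formula: Sand-to-Metal Ratio = W_sand / W_metal
Ratio = 990 kg / 283 kg = 3.4982

Final answer: 3.4982


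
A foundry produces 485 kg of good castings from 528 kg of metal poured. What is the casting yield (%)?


Formula: Casting Yield = (W_good / W_total) * 100
Yield = (485 kg / 528 kg) * 100 = 91.8561%

91.8561%


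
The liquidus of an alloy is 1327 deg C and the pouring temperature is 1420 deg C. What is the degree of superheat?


Formula: Superheat = T_pour - T_melt
Superheat = 1420 - 1327 = 93 deg C


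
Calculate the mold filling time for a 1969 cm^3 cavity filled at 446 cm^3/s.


Formula: t_fill = V_mold / Q_flow
t = 1969 cm^3 / 446 cm^3/s = 4.4148 s

4.4148 s


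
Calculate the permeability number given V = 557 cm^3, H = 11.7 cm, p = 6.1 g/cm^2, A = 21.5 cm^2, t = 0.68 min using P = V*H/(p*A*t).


Formula: Permeability Number P = (V * H) / (p * A * t)
Numerator: V * H = 557 * 11.7 = 6516.9
Denominator: p * A * t = 6.1 * 21.5 * 0.68 = 89.182
P = 6516.9 / 89.182 = 73.0742

73.0742


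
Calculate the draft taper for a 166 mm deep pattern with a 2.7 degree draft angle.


Formula: taper = depth * tan(draft_angle)
tan(2.7 deg) = 0.0471588
taper = 166 mm * 0.0471588 = 7.8284 mm

Final answer: 7.8284 mm


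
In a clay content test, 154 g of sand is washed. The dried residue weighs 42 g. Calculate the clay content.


Formula: Clay% = (W_total - W_washed) / W_total * 100
Clay mass = 154 - 42 = 112 g
Clay% = 112 / 154 * 100 = 72.7273%


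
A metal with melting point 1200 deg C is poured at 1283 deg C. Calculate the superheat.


Formula: Superheat = T_pour - T_melt
Superheat = 1283 - 1200 = 83 deg C


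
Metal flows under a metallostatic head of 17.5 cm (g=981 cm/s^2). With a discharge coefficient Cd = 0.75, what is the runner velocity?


Formula: v = Cd * sqrt(2 * g * h)  (Torricelli with discharge coefficient)
2*g*h = 2 * 981 * 17.5 = 34335.0 cm^2/s^2
sqrt(34335.0) = 185.29706 cm/s
v = 0.75 * 185.29706 = 138.9728 cm/s


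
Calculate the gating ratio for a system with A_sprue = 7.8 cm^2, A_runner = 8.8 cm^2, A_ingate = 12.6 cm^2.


Sprue:Runner:Ingate = 1 : 8.8/7.8 : 12.6/7.8 = 1:1.13:1.62

Final answer: 1:1.13:1.62


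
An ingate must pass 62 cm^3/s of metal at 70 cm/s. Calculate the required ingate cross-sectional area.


Formula: A_ingate = Q / v  (continuity equation)
A = 62 cm^3/s / 70 cm/s = 0.8857 cm^2

Answer: 0.8857 cm^2


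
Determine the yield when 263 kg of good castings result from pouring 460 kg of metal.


Formula: Casting Yield = (W_good / W_total) * 100
Yield = (263 kg / 460 kg) * 100 = 57.1739%

Answer: 57.1739%


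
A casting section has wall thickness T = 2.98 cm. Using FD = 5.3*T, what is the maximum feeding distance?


Formula: FD = 5.3 * T  (riser feeding-distance rule)
FD = 5.3 * 2.98 cm = 15.7940 cm


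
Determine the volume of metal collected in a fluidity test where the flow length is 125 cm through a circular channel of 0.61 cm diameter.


Formula: V = pi * (d/2)^2 * L  (cylinder volume)
Radius = 0.61/2 = 0.305 cm
V = pi * 0.305^2 * 125 = 36.5308 cm^3

Answer: 36.5308 cm^3


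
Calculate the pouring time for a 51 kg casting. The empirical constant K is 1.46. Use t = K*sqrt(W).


Formula: t = K * sqrt(W)
sqrt(W) = sqrt(51) = 7.14143
t = 1.46 * 7.14143 = 10.4265 s

Final answer: 10.4265 s


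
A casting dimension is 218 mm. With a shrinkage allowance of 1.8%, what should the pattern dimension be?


Formula: L_pattern = L_casting * (1 + shrinkage_rate/100)
Shrinkage factor = 1 + 1.8/100 = 1.018
L_pattern = 218 mm * 1.018 = 221.9240 mm

Final answer: 221.9240 mm


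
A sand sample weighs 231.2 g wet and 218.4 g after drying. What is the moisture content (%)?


Formula: MC = (W_wet - W_dry) / W_wet * 100
Water mass = 231.2 - 218.4 = 12.8 g
MC = 12.8 / 231.2 * 100 = 5.5363%

Answer: 5.5363%


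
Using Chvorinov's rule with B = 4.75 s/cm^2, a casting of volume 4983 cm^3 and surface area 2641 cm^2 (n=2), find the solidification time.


Formula: t_s = B * (V/A)^n  (Chvorinov's rule, n=2)
Modulus M = V/A = 4983/2641 = 1.886785 cm
M^2 = 1.886785^2 = 3.559958 cm^2
t_s = 4.75 * 3.559958 = 16.9098 s

16.9098 s


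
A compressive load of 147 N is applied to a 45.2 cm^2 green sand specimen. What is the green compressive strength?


Formula: Compressive Strength = Force / Area
Strength = 147 N / 45.2 cm^2 = 3.2522 N/cm^2

Answer: 3.2522 N/cm^2


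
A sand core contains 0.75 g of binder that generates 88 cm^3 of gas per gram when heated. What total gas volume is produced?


Formula: V_gas = W_binder * gas_evolution_rate
V = 0.75 g * 88 cm^3/g = 66.0000 cm^3

Answer: 66.0000 cm^3


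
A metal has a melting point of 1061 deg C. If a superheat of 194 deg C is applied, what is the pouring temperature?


Formula: T_pour = T_melt + Superheat
T_pour = 1061 + 194 = 1255 deg C


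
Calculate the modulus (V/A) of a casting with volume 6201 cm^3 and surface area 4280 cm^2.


Formula: Casting Modulus M = V / A
M = 6201 cm^3 / 4280 cm^2 = 1.4488 cm

1.4488 cm


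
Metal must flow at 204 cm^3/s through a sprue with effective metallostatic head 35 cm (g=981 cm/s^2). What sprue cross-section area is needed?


Formula: v = sqrt(2*g*h), A = Q/v
Velocity: v = sqrt(2 * 981 * 35) = sqrt(68670) = 262.0496 cm/s
Sprue area: A = Q / v = 204 / 262.0496 = 0.7785 cm^2

Answer: 0.7785 cm^2


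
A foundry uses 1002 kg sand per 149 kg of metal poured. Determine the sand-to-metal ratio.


Formula: Sand-to-Metal Ratio = W_sand / W_metal
Ratio = 1002 kg / 149 kg = 6.7248

Answer: 6.7248


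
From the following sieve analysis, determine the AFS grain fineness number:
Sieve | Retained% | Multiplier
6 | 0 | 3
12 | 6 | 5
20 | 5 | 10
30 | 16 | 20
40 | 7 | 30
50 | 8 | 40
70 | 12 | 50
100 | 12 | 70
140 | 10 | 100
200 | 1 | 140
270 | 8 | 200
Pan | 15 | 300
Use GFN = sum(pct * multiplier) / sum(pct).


Formula: GFN = sum(pct * multiplier) / sum(pct)
sum(pct * multiplier) = 9610
sum(pct) = 100
GFN = 9610 / 100 = 96.10


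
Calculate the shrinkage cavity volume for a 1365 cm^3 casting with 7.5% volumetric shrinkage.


Formula: V_shrink = V_casting * shrinkage_pct / 100
V_shrink = 1365 cm^3 * 7.5 / 100 = 102.3750 cm^3

Final answer: 102.3750 cm^3


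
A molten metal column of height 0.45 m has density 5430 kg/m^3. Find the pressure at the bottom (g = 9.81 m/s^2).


Formula: P = rho * g * h
rho * g = 5430 * 9.81 = 53268.3 N/m^3
P = 53268.3 * 0.45 = 23970.7350 Pa

Answer: 23970.7350 Pa


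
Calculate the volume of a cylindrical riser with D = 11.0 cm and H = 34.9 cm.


Formula: V = pi * (D/2)^2 * H  (cylinder volume)
Radius = D/2 = 11.0/2 = 5.5 cm
V = pi * 5.5^2 * 34.9 = 3316.6579 cm^3

Final answer: 3316.6579 cm^3


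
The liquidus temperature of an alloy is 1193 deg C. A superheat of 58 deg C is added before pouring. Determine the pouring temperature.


Formula: T_pour = T_melt + Superheat
T_pour = 1193 + 58 = 1251 deg C

Answer: 1251 deg C


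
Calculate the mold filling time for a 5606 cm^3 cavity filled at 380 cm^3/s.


Formula: t_fill = V_mold / Q_flow
t = 5606 cm^3 / 380 cm^3/s = 14.7526 s

Final answer: 14.7526 s


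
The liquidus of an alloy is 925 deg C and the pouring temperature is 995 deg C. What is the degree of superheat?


Formula: Superheat = T_pour - T_melt
Superheat = 995 - 925 = 70 deg C

Answer: 70 deg C


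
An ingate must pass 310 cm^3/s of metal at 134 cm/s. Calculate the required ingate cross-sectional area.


Formula: A_ingate = Q / v  (continuity equation)
A = 310 cm^3/s / 134 cm/s = 2.3134 cm^2

Final answer: 2.3134 cm^2


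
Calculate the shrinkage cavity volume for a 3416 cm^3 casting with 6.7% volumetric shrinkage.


Formula: V_shrink = V_casting * shrinkage_pct / 100
V_shrink = 3416 cm^3 * 6.7 / 100 = 228.8720 cm^3

Answer: 228.8720 cm^3


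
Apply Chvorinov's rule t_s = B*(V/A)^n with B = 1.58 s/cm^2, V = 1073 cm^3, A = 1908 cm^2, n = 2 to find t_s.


Formula: t_s = B * (V/A)^n  (Chvorinov's rule, n=2)
Modulus M = V/A = 1073/1908 = 0.562369 cm
M^2 = 0.562369^2 = 0.316259 cm^2
t_s = 1.58 * 0.316259 = 0.4997 s


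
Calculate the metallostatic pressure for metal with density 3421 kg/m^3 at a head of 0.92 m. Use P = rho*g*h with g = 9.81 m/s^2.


Formula: P = rho * g * h
rho * g = 3421 * 9.81 = 33560.01 N/m^3
P = 33560.01 * 0.92 = 30875.2092 Pa


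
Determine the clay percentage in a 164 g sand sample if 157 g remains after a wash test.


Formula: Clay% = (W_total - W_washed) / W_total * 100
Clay mass = 164 - 157 = 7 g
Clay% = 7 / 164 * 100 = 4.2683%

Final answer: 4.2683%


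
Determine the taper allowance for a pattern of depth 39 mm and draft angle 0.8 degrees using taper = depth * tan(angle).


Formula: taper = depth * tan(draft_angle)
tan(0.8 deg) = 0.0139635
taper = 39 mm * 0.0139635 = 0.5446 mm

0.5446 mm


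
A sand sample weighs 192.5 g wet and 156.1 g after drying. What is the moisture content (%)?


Formula: MC = (W_wet - W_dry) / W_wet * 100
Water mass = 192.5 - 156.1 = 36.4 g
MC = 36.4 / 192.5 * 100 = 18.9091%

18.9091%


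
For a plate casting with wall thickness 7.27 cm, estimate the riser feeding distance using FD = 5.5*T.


Formula: FD = 5.5 * T  (riser feeding-distance rule)
FD = 5.5 * 7.27 cm = 39.9850 cm

39.9850 cm


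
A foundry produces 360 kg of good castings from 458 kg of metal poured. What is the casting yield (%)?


Formula: Casting Yield = (W_good / W_total) * 100
Yield = (360 kg / 458 kg) * 100 = 78.6026%

78.6026%


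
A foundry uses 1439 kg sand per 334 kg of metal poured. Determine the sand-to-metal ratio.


Formula: Sand-to-Metal Ratio = W_sand / W_metal
Ratio = 1439 kg / 334 kg = 4.3084

Answer: 4.3084


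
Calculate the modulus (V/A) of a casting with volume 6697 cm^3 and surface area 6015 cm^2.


Formula: Casting Modulus M = V / A
M = 6697 cm^3 / 6015 cm^2 = 1.1134 cm


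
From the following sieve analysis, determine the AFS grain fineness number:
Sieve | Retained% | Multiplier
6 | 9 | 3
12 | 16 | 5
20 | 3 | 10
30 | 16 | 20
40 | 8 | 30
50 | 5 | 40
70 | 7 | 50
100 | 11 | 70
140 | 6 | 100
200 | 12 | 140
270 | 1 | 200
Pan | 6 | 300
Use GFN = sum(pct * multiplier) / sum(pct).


Formula: GFN = sum(pct * multiplier) / sum(pct)
sum(pct * multiplier) = 6297
sum(pct) = 100
GFN = 6297 / 100 = 62.97

Answer: 62.97


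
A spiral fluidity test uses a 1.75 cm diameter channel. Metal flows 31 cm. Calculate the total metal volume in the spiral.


Formula: V = pi * (d/2)^2 * L  (cylinder volume)
Radius = 1.75/2 = 0.875 cm
V = pi * 0.875^2 * 31 = 74.5637 cm^3

Answer: 74.5637 cm^3


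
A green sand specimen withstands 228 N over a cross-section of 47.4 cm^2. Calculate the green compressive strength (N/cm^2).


Formula: Compressive Strength = Force / Area
Strength = 228 N / 47.4 cm^2 = 4.8101 N/cm^2

Answer: 4.8101 N/cm^2


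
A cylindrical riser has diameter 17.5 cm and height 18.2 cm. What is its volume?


Formula: V = pi * (D/2)^2 * H  (cylinder volume)
Radius = D/2 = 17.5/2 = 8.75 cm
V = pi * 8.75^2 * 18.2 = 4377.6130 cm^3

4377.6130 cm^3


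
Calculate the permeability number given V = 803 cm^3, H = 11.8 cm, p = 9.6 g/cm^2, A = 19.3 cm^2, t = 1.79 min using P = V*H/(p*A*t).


Formula: Permeability Number P = (V * H) / (p * A * t)
Numerator: V * H = 803 * 11.8 = 9475.4
Denominator: p * A * t = 9.6 * 19.3 * 1.79 = 331.6512
P = 9475.4 / 331.6512 = 28.5704

Answer: 28.5704


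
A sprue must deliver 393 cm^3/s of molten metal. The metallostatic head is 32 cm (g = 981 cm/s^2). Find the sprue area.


Formula: v = sqrt(2*g*h), A = Q/v
Velocity: v = sqrt(2 * 981 * 32) = sqrt(62784) = 250.5674 cm/s
Sprue area: A = Q / v = 393 / 250.5674 = 1.5684 cm^2

1.5684 cm^2


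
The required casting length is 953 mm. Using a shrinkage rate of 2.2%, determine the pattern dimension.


Formula: L_pattern = L_casting * (1 + shrinkage_rate/100)
Shrinkage factor = 1 + 2.2/100 = 1.022
L_pattern = 953 mm * 1.022 = 973.9660 mm

Final answer: 973.9660 mm


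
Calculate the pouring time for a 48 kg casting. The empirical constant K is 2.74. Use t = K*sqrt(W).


Formula: t = K * sqrt(W)
sqrt(W) = sqrt(48) = 6.92820
t = 2.74 * 6.92820 = 18.9833 s

Final answer: 18.9833 s


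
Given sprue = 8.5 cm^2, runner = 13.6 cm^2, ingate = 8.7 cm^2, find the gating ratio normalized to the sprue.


Sprue:Runner:Ingate = 1 : 13.6/8.5 : 8.7/8.5 = 1:1.60:1.02

Answer: 1:1.60:1.02


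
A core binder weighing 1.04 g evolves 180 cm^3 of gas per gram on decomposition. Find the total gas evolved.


Formula: V_gas = W_binder * gas_evolution_rate
V = 1.04 g * 180 cm^3/g = 187.2000 cm^3


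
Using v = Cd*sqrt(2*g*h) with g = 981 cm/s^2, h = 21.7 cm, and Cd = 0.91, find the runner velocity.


Formula: v = Cd * sqrt(2 * g * h)  (Torricelli with discharge coefficient)
2*g*h = 2 * 981 * 21.7 = 42575.4 cm^2/s^2
sqrt(42575.4) = 206.33807 cm/s
v = 0.91 * 206.33807 = 187.7676 cm/s

187.7676 cm/s


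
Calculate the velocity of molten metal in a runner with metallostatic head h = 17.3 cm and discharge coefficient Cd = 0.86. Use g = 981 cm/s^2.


Formula: v = Cd * sqrt(2 * g * h)  (Torricelli with discharge coefficient)
2*g*h = 2 * 981 * 17.3 = 33942.6 cm^2/s^2
sqrt(33942.6) = 184.23518 cm/s
v = 0.86 * 184.23518 = 158.4423 cm/s


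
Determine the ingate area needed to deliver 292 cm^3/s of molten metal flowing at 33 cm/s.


Formula: A_ingate = Q / v  (continuity equation)
A = 292 cm^3/s / 33 cm/s = 8.8485 cm^2

Final answer: 8.8485 cm^2


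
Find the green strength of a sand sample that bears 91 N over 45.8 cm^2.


Formula: Compressive Strength = Force / Area
Strength = 91 N / 45.8 cm^2 = 1.9869 N/cm^2

Answer: 1.9869 N/cm^2


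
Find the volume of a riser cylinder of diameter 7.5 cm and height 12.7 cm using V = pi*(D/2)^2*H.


Formula: V = pi * (D/2)^2 * H  (cylinder volume)
Radius = D/2 = 7.5/2 = 3.75 cm
V = pi * 3.75^2 * 12.7 = 561.0688 cm^3

561.0688 cm^3


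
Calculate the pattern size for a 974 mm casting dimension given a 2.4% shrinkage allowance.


Formula: L_pattern = L_casting * (1 + shrinkage_rate/100)
Shrinkage factor = 1 + 2.4/100 = 1.024
L_pattern = 974 mm * 1.024 = 997.3760 mm

Final answer: 997.3760 mm


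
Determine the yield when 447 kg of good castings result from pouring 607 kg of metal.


Formula: Casting Yield = (W_good / W_total) * 100
Yield = (447 kg / 607 kg) * 100 = 73.6409%

Final answer: 73.6409%


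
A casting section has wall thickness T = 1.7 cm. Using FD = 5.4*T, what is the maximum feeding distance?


Formula: FD = 5.4 * T  (riser feeding-distance rule)
FD = 5.4 * 1.7 cm = 9.1800 cm

Final answer: 9.1800 cm


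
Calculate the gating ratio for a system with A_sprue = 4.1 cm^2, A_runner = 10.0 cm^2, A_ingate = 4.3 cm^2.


Sprue:Runner:Ingate = 1 : 10.0/4.1 : 4.3/4.1 = 1:2.44:1.05


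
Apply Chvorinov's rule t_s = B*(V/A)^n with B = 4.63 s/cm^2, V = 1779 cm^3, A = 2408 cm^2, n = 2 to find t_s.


Formula: t_s = B * (V/A)^n  (Chvorinov's rule, n=2)
Modulus M = V/A = 1779/2408 = 0.738787 cm
M^2 = 0.738787^2 = 0.545806 cm^2
t_s = 4.63 * 0.545806 = 2.5271 s

Final answer: 2.5271 s


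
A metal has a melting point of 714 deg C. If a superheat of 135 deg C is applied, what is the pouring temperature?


Formula: T_pour = T_melt + Superheat
T_pour = 714 + 135 = 849 deg C

Answer: 849 deg C


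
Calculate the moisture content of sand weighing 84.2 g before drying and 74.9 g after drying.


Formula: MC = (W_wet - W_dry) / W_wet * 100
Water mass = 84.2 - 74.9 = 9.3 g
MC = 9.3 / 84.2 * 100 = 11.0451%


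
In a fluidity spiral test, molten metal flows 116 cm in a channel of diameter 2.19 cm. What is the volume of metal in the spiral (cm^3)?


Formula: V = pi * (d/2)^2 * L  (cylinder volume)
Radius = 2.19/2 = 1.095 cm
V = pi * 1.095^2 * 116 = 436.9544 cm^3


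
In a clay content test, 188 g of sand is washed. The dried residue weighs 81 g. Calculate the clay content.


Formula: Clay% = (W_total - W_washed) / W_total * 100
Clay mass = 188 - 81 = 107 g
Clay% = 107 / 188 * 100 = 56.9149%

Final answer: 56.9149%


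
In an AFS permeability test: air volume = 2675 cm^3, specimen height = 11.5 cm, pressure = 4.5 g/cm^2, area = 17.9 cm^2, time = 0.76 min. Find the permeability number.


Formula: Permeability Number P = (V * H) / (p * A * t)
Numerator: V * H = 2675 * 11.5 = 30762.5
Denominator: p * A * t = 4.5 * 17.9 * 0.76 = 61.218
P = 30762.5 / 61.218 = 502.5074

Answer: 502.5074


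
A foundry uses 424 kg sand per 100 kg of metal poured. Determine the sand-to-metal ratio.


Formula: Sand-to-Metal Ratio = W_sand / W_metal
Ratio = 424 kg / 100 kg = 4.2400

4.2400


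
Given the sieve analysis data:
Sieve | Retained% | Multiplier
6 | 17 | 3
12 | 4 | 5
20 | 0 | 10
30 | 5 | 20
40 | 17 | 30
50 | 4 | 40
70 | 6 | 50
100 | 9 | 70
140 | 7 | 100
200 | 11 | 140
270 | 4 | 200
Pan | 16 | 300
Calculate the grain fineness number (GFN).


Formula: GFN = sum(pct * multiplier) / sum(pct)
sum(pct * multiplier) = 9611
sum(pct) = 100
GFN = 9611 / 100 = 96.11

Answer: 96.11


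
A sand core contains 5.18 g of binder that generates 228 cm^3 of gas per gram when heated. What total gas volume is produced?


Formula: V_gas = W_binder * gas_evolution_rate
V = 5.18 g * 228 cm^3/g = 1181.0400 cm^3

Answer: 1181.0400 cm^3


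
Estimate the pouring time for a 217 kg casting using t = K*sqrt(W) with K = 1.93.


Formula: t = K * sqrt(W)
sqrt(W) = sqrt(217) = 14.73092
t = 1.93 * 14.73092 = 28.4307 s

28.4307 s


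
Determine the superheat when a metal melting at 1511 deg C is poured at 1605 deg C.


Formula: Superheat = T_pour - T_melt
Superheat = 1605 - 1511 = 94 deg C

Final answer: 94 deg C


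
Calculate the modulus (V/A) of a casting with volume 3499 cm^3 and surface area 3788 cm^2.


Formula: Casting Modulus M = V / A
M = 3499 cm^3 / 3788 cm^2 = 0.9237 cm


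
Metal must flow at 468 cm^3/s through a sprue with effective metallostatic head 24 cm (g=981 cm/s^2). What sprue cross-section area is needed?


Formula: v = sqrt(2*g*h), A = Q/v
Velocity: v = sqrt(2 * 981 * 24) = sqrt(47088) = 216.9977 cm/s
Sprue area: A = Q / v = 468 / 216.9977 = 2.1567 cm^2

Answer: 2.1567 cm^2


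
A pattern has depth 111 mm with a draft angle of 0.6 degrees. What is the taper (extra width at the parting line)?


Formula: taper = depth * tan(draft_angle)
tan(0.6 deg) = 0.0104724
taper = 111 mm * 0.0104724 = 1.1624 mm

Final answer: 1.1624 mm


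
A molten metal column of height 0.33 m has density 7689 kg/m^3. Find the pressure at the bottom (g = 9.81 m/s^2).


Formula: P = rho * g * h
rho * g = 7689 * 9.81 = 75429.09 N/m^3
P = 75429.09 * 0.33 = 24891.5997 Pa

24891.5997 Pa


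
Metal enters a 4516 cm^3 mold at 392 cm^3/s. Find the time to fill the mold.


Formula: t_fill = V_mold / Q_flow
t = 4516 cm^3 / 392 cm^3/s = 11.5204 s


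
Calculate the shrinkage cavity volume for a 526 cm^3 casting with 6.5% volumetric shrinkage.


Formula: V_shrink = V_casting * shrinkage_pct / 100
V_shrink = 526 cm^3 * 6.5 / 100 = 34.1900 cm^3

Answer: 34.1900 cm^3


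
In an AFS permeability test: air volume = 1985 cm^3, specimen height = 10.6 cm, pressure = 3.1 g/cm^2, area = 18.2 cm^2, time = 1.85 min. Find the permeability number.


Formula: Permeability Number P = (V * H) / (p * A * t)
Numerator: V * H = 1985 * 10.6 = 21041.0
Denominator: p * A * t = 3.1 * 18.2 * 1.85 = 104.377
P = 21041.0 / 104.377 = 201.5866

Final answer: 201.5866


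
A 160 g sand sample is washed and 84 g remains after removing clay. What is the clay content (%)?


Formula: Clay% = (W_total - W_washed) / W_total * 100
Clay mass = 160 - 84 = 76 g
Clay% = 76 / 160 * 100 = 47.5000%

Answer: 47.5000%


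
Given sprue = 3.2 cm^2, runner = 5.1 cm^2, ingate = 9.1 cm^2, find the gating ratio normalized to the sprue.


Sprue:Runner:Ingate = 1 : 5.1/3.2 : 9.1/3.2 = 1:1.59:2.84

Final answer: 1:1.59:2.84


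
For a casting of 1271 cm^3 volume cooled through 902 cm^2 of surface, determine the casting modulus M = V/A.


Formula: Casting Modulus M = V / A
M = 1271 cm^3 / 902 cm^2 = 1.4091 cm

1.4091 cm
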